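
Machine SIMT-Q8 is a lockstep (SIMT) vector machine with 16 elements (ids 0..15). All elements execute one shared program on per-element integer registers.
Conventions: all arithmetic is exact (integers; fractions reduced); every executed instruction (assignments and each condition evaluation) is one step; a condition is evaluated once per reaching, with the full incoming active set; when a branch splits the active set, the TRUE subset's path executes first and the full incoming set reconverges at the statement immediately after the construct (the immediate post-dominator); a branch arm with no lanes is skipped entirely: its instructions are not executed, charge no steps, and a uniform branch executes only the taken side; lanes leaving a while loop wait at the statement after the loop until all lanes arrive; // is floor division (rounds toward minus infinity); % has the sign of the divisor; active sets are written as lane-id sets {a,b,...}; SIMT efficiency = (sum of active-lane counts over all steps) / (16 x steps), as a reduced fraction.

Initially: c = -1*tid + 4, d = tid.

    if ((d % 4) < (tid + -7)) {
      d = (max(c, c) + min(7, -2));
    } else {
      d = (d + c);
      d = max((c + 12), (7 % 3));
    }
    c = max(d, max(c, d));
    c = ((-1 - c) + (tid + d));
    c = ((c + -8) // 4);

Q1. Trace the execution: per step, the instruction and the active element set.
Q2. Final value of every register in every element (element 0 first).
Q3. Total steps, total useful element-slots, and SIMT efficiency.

step 0: eval ((d % 4) < (tid + -7))  {0,1,2,3,4,5,6,7,8,9,10,11,12,13,14,15}
step 1: d <- (max(c, c) + min(7, -2)) {8,9,10,11,12,13,14,15}
step 2: d <- (d + c)                 {0,1,2,3,4,5,6,7}
step 3: d <- max((c + 12), (7 % 3))  {0,1,2,3,4,5,6,7}
step 4: c <- max(d, max(c, d))       {0,1,2,3,4,5,6,7,8,9,10,11,12,13,14,15}
step 5: c <- ((-1 - c) + (tid + d))  {0,1,2,3,4,5,6,7,8,9,10,11,12,13,14,15}
step 6: c <- ((c + -8) // 4)         {0,1,2,3,4,5,6,7,8,9,10,11,12,13,14,15}

Answer: 7 steps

c: -3,-2,-2,-2,-2,-1,-1,-1,-1,-1,-1,0,0,0,0,1
d: 16,15,14,13,12,11,10,9,-6,-7,-8,-9,-10,-11,-12,-13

steps = 7; useful = 88; efficiency = 88/112 = 11/14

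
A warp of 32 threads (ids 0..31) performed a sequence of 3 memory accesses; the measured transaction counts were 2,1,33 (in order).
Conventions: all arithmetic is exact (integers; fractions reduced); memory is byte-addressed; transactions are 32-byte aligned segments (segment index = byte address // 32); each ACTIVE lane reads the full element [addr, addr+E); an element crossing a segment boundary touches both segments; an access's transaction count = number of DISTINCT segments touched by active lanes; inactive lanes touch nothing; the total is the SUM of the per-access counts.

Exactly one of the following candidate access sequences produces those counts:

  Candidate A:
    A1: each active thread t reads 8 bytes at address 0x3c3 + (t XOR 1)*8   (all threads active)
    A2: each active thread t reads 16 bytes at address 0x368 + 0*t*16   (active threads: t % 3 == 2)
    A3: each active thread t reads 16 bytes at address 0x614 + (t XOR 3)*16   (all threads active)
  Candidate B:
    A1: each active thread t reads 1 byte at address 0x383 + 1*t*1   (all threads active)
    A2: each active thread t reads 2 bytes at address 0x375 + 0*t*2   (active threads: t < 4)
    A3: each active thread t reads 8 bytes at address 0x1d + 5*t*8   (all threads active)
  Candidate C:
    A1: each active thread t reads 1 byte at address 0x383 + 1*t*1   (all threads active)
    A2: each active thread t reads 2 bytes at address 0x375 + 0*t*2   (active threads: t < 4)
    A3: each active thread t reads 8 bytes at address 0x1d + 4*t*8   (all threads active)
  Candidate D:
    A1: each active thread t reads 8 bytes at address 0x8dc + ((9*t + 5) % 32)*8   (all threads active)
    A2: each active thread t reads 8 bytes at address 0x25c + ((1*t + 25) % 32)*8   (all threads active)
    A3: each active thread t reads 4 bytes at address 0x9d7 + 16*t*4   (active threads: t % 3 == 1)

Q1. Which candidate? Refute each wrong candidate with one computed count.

A: A1 gives 9 transactions, not 2
B: A3 gives 40 transactions, not 33
D: A1 gives 9 transactions, not 2
C: all counts match (2,1,33)

Answer: C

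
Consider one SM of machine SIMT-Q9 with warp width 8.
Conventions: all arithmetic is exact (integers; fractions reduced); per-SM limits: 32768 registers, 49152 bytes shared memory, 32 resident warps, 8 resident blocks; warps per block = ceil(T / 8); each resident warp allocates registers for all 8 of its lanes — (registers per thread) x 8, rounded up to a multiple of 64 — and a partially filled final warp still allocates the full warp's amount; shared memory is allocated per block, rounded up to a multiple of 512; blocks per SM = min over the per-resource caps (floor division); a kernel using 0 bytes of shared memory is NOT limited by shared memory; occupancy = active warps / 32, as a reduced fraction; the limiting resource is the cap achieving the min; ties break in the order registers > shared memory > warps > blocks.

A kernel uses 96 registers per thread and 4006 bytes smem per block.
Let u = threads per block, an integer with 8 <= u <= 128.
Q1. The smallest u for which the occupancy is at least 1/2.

Answer: u = 9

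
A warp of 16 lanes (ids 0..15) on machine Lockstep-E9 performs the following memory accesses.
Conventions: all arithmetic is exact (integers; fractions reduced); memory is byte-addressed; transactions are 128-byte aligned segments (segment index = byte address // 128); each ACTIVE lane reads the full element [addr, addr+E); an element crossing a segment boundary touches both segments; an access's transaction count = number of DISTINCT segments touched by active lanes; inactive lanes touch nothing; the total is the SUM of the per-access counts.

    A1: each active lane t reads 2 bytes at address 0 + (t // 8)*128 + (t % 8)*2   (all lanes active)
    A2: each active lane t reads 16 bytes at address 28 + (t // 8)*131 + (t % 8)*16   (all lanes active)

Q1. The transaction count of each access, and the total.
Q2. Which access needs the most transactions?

A1: 2 transactions
A2: 3 transactions

Answer: 2,3; total 5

Answer: A2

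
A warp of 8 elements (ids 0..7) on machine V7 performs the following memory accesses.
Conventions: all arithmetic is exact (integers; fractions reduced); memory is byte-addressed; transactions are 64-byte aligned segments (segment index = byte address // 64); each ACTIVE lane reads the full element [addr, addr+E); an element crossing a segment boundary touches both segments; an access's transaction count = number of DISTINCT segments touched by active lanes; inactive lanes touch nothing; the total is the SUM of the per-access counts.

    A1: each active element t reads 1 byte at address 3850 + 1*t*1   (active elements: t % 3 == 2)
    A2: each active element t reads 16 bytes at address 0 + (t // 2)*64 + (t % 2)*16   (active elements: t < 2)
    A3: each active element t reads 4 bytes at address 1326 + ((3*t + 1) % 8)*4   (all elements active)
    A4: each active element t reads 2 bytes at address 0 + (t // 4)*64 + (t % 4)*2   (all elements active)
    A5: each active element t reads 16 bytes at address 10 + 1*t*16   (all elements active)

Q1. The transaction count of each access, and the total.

A1: 1 transaction
A2: 1 transaction
A3: 2 transactions
A4: 2 transactions
A5: 3 transactions

Answer: 1,1,2,2,3; total 9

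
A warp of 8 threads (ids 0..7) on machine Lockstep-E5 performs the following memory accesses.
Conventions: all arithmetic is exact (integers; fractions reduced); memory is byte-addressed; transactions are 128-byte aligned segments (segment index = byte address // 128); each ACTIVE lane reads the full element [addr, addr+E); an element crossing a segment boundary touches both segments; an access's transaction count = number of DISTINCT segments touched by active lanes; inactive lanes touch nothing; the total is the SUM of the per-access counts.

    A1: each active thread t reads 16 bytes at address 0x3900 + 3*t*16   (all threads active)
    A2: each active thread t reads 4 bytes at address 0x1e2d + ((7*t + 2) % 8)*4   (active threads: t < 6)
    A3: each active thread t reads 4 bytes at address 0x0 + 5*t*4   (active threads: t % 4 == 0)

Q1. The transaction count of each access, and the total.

A1: 3 transactions
A2: 1 transaction
A3: 1 transaction

Answer: 3,1,1; total 5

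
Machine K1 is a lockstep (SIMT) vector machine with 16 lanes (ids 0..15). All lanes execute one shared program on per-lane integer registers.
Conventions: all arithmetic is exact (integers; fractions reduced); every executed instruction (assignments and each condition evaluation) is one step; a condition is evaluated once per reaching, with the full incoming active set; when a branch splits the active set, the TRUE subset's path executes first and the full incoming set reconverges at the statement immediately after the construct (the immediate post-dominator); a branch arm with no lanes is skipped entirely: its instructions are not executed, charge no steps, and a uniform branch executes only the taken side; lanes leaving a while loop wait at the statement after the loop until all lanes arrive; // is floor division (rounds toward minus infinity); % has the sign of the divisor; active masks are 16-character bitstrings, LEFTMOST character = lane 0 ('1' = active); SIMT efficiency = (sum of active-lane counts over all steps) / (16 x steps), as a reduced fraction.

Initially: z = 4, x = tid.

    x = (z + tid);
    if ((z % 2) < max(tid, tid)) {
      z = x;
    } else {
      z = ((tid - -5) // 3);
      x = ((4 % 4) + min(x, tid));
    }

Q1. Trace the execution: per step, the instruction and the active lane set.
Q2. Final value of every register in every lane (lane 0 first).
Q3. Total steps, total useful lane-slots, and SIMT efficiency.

step 0: x <- (z + tid)               1111111111111111
step 1: eval ((z % 2) < max(tid, tid)) 1111111111111111
step 2: z <- x                       0111111111111111
step 3: z <- ((tid - -5) // 3)       1000000000000000
step 4: x <- ((4 % 4) + min(x, tid)) 1000000000000000

Answer: 5 steps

z: 1,5,6,7,8,9,10,11,12,13,14,15,16,17,18,19
x: 0,5,6,7,8,9,10,11,12,13,14,15,16,17,18,19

steps = 5; useful = 49; efficiency = 49/80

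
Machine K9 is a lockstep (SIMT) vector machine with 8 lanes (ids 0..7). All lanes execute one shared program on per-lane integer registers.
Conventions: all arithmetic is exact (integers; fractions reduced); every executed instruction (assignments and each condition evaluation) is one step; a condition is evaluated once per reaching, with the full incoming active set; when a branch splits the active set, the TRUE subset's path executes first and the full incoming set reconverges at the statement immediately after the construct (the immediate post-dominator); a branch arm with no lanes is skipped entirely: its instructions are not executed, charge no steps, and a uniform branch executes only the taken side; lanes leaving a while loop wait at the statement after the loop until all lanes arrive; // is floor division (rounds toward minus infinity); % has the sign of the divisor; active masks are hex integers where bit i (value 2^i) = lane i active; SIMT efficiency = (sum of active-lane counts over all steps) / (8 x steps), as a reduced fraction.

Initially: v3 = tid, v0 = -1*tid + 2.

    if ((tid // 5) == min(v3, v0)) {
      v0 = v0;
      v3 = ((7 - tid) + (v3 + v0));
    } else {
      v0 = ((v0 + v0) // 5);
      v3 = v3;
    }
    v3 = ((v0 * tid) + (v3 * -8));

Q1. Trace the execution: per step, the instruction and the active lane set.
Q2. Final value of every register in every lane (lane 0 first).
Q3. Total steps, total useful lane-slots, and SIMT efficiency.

step 0: eval ((tid // 5) == min(v3, v0)) 0xff
step 1: v0 <- v0                     0x05
step 2: v3 <- ((7 - tid) + (v3 + v0)) 0x05
step 3: v0 <- ((v0 + v0) // 5)       0xfa
step 4: v3 <- v3                     0xfa
step 5: v3 <- ((v0 * tid) + (v3 * -8)) 0xff

Answer: 6 steps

v3: -72,-8,-56,-27,-36,-50,-60,-70
v0: 2,0,0,-1,-1,-2,-2,-2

steps = 6; useful = 32; efficiency = 32/48 = 2/3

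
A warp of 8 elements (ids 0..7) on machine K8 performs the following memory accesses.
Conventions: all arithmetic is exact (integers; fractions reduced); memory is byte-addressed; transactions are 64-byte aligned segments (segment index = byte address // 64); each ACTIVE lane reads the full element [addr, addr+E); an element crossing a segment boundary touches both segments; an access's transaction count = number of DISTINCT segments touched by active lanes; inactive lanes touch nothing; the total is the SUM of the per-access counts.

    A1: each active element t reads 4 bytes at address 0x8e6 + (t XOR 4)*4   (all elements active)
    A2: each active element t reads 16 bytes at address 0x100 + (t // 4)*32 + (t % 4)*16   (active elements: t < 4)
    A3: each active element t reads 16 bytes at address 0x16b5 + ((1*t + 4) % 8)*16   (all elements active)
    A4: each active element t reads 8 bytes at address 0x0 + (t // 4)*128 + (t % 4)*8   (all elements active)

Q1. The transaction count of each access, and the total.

A1: 2 transactions
A2: 1 transaction
A3: 3 transactions
A4: 2 transactions

Answer: 2,1,3,2; total 8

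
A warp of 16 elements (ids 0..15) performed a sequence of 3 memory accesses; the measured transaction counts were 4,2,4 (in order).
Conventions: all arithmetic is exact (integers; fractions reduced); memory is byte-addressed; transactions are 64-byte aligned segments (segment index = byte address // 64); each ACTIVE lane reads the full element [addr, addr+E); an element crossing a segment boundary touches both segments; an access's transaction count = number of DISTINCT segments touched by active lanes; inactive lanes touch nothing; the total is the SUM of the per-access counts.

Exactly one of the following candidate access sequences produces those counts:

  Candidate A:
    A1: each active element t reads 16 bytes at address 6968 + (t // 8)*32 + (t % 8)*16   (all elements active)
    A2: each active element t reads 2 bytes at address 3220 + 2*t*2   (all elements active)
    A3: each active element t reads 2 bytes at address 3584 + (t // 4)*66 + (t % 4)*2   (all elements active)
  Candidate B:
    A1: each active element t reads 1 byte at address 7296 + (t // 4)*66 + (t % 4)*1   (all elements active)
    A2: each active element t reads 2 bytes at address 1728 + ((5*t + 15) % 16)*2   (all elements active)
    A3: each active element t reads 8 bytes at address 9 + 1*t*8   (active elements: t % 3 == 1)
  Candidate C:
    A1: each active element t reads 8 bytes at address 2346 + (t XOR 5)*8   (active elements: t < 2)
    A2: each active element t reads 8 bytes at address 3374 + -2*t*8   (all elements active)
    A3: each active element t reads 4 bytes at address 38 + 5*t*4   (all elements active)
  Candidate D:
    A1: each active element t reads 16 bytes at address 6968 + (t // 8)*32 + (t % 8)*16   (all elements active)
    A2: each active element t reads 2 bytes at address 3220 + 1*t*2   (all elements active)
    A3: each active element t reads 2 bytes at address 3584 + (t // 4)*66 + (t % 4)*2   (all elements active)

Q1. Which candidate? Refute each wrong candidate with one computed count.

B: A2 gives 1 transaction, not 2
C: A1 gives 1 transaction, not 4
D: A2 gives 1 transaction, not 2
A: all counts match (4,2,4)

Answer: A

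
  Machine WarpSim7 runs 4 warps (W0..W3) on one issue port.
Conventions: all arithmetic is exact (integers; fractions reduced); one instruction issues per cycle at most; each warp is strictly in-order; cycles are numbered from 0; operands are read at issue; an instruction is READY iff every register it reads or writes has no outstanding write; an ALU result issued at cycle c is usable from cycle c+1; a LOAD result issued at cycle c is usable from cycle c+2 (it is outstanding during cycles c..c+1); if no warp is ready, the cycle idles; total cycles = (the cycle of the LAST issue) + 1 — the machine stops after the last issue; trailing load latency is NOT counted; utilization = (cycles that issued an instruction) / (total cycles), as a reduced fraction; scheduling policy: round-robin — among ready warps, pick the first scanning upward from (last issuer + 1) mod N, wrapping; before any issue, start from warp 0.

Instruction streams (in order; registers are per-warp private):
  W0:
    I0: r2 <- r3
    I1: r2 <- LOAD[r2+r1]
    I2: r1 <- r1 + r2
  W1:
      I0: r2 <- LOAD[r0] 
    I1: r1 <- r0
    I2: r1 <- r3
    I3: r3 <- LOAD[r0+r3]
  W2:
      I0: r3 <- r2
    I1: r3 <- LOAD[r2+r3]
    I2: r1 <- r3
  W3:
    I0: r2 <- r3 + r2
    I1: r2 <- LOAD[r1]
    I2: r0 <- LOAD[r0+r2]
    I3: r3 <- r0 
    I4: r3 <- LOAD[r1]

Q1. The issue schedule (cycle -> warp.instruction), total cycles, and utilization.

cycle 0: W0.I0
cycle 1: W1.I0
cycle 2: W2.I0
cycle 3: W3.I0
cycle 4: W0.I1
cycle 5: W1.I1
cycle 6: W2.I1
cycle 7: W3.I1
cycle 8: W0.I2
cycle 9: W1.I2
cycle 10: W2.I2
cycle 11: W3.I2
cycle 12: W1.I3
cycle 13: W3.I3
cycle 14: W3.I4

Answer: 15 cycles, utilization 1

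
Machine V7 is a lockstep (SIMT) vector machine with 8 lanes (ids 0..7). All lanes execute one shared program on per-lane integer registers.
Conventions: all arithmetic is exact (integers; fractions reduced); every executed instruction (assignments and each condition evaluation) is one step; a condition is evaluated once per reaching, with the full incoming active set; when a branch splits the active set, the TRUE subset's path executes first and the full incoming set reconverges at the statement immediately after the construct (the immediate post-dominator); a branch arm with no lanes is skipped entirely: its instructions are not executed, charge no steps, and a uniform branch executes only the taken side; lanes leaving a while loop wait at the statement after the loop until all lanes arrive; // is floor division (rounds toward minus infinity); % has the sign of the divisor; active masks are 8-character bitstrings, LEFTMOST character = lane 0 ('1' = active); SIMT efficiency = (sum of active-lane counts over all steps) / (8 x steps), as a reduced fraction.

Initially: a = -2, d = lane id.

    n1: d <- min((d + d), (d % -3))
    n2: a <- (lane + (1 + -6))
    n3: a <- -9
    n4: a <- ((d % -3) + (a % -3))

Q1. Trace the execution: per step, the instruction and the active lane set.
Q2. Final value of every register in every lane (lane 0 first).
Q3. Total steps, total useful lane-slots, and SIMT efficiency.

step 0: d <- min((d + d), (d % -3))  11111111
step 1: a <- (lane + (1 + -6))       11111111
step 2: a <- -9                      11111111
step 3: a <- ((d % -3) + (a % -3))   11111111

Answer: 4 steps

a: 0,-2,-1,0,-2,-1,0,-2
d: 0,-2,-1,0,-2,-1,0,-2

steps = 4; useful = 32; efficiency = 32/32 = 1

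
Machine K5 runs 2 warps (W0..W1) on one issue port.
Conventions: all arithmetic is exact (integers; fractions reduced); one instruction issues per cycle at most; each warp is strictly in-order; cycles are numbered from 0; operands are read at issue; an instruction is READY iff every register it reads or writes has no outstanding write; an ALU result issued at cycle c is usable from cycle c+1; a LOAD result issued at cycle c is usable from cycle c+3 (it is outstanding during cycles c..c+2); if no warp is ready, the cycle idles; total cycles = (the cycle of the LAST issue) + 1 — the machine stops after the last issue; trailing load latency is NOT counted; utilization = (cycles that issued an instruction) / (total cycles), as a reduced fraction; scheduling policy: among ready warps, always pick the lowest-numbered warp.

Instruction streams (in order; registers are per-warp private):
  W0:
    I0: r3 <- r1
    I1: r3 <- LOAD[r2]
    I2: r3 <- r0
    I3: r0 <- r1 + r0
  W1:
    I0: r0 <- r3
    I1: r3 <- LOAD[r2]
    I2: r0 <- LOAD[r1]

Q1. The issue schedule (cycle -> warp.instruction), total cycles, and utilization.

cycle 0: W0.I0
cycle 1: W0.I1
cycle 2: W1.I0
cycle 3: W1.I1
cycle 4: W0.I2
cycle 5: W0.I3
cycle 6: W1.I2

Answer: 7 cycles, utilization 1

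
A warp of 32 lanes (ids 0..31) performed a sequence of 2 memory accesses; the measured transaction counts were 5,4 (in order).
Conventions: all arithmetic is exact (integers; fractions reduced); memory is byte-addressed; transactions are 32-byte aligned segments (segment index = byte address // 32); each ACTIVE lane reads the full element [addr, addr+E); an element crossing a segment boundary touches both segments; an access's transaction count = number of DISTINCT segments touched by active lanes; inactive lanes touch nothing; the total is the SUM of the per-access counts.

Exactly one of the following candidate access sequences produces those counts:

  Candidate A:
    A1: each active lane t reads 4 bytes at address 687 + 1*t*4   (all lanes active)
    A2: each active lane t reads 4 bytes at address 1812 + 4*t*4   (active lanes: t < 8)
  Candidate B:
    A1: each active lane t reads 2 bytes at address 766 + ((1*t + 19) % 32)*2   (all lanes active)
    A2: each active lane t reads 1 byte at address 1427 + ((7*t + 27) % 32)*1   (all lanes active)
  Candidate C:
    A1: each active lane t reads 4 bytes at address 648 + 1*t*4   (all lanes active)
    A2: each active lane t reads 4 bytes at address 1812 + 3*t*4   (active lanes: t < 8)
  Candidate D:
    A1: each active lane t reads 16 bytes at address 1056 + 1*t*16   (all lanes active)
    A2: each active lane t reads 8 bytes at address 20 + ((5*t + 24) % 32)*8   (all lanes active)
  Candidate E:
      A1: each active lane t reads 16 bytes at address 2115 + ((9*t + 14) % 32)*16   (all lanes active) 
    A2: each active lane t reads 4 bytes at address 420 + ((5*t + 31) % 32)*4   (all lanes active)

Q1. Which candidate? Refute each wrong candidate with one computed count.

A: A2 gives 5 transactions, not 4
B: A1 gives 3 transactions, not 5
D: A1 gives 16 transactions, not 5
E: A1 gives 17 transactions, not 5
C: all counts match (5,4)

Answer: C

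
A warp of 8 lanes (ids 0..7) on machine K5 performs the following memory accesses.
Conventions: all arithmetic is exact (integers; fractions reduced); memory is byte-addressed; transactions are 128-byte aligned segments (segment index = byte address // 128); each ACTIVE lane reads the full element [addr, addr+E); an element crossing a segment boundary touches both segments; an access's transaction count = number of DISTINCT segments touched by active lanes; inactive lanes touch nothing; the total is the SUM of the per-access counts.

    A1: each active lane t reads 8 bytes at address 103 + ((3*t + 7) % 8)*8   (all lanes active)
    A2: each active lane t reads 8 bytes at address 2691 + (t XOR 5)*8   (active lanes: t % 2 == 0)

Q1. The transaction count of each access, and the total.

A1: 2 transactions
A2: 1 transaction

Answer: 2,1; total 3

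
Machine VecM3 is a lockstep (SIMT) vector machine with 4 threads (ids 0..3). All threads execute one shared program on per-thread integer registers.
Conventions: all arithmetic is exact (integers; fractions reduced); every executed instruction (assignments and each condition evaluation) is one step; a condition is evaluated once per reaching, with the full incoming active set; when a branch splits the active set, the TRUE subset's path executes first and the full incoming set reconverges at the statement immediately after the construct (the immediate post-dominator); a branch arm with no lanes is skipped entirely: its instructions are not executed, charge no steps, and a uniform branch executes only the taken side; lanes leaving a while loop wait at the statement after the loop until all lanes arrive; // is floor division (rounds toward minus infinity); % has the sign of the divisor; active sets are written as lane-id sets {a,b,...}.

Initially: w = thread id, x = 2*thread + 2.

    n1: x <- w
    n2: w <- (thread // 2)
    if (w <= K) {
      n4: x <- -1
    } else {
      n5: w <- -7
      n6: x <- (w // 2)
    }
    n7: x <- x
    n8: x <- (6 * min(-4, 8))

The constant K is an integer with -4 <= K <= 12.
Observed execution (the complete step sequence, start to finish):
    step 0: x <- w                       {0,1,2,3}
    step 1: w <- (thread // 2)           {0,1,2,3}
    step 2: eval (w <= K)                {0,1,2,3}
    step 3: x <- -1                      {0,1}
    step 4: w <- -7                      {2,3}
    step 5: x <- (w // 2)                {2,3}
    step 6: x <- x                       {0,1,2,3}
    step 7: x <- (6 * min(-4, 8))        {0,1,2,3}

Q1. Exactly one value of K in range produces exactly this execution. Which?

Answer: K = 0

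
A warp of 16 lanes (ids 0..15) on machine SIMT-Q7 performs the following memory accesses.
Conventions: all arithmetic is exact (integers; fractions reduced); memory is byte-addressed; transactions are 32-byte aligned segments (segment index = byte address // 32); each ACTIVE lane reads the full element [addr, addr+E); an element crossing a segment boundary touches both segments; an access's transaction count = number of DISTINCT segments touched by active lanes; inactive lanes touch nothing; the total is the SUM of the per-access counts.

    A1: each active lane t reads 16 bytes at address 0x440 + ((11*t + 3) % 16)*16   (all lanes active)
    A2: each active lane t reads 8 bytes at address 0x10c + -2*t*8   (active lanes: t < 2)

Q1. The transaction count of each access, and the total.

A1: 8 transactions
A2: 2 transactions

Answer: 8,2; total 10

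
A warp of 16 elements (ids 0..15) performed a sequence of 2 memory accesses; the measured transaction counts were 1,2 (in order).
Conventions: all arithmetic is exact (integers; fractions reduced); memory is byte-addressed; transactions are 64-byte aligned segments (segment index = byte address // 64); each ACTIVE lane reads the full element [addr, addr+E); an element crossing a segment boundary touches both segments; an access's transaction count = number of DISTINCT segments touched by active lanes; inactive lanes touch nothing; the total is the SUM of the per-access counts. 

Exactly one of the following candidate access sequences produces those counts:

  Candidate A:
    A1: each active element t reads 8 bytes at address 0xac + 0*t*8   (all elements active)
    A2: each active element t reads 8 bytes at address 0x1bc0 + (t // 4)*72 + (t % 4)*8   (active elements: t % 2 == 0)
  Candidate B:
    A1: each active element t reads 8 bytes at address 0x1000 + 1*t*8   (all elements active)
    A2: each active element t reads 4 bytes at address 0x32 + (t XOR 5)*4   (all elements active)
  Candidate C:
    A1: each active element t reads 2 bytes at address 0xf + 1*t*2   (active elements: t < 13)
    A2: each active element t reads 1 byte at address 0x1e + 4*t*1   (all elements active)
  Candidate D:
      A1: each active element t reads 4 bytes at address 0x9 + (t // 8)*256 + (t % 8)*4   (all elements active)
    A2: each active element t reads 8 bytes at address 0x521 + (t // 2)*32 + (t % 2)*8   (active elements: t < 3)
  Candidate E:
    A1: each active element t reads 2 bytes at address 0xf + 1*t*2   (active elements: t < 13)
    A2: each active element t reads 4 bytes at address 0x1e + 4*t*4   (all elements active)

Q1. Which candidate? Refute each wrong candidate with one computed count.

A: A2 gives 4 transactions, not 2
B: A1 gives 2 transactions, not 1
D: A1 gives 2 transactions, not 1
E: A2 gives 5 transactions, not 2
C: all counts match (1,2)

Answer: C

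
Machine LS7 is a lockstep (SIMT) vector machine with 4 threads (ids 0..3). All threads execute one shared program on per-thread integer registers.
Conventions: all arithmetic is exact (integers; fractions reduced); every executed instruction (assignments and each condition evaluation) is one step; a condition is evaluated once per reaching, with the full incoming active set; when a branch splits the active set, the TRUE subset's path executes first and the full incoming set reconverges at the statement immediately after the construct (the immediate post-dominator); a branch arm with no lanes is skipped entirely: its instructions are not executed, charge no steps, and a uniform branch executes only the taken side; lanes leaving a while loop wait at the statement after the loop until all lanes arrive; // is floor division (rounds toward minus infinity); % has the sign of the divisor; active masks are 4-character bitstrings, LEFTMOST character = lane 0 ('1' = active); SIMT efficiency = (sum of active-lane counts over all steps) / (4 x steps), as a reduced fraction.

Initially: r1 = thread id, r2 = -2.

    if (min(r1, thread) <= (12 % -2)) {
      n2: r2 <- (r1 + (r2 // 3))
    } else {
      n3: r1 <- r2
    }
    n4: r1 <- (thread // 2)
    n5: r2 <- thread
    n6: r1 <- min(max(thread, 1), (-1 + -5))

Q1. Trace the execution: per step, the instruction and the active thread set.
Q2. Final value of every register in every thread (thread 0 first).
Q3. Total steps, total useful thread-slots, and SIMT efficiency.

step 0: eval (min(r1, thread) <= (12 % -2)) 1111
step 1: r2 <- (r1 + (r2 // 3))       1000
step 2: r1 <- r2                     0111
step 3: r1 <- (thread // 2)          1111
step 4: r2 <- thread                 1111
step 5: r1 <- min(max(thread, 1), (-1 + -5)) 1111

Answer: 6 steps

r1: -6,-6,-6,-6
r2: 0,1,2,3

steps = 6; useful = 20; efficiency = 20/24 = 5/6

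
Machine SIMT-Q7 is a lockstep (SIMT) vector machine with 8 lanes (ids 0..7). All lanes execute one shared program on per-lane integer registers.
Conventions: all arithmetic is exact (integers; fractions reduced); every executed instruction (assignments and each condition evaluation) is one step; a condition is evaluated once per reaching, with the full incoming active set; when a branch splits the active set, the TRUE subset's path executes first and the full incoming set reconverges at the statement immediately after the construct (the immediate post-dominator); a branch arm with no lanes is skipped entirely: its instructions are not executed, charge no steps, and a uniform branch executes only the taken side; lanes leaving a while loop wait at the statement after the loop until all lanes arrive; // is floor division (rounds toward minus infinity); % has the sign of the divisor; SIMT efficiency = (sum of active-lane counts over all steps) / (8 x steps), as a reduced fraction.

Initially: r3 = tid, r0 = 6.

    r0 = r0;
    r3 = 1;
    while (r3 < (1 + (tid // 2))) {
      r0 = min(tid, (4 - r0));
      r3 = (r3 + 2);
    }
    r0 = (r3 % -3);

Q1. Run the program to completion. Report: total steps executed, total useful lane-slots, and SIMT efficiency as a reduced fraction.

Answer: 10 steps, 56 useful, 7/10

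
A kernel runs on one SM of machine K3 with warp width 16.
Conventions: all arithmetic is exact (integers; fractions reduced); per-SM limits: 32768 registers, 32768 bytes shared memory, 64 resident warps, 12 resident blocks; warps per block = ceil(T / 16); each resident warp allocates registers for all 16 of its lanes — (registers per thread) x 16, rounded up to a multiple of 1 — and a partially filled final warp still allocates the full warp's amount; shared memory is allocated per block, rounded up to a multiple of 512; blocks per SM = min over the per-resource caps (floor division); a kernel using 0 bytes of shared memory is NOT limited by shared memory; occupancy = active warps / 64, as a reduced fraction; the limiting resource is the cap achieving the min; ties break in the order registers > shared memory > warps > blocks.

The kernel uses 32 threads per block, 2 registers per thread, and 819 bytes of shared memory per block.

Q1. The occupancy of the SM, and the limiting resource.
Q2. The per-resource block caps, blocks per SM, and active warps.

Answer: occupancy 3/8, limited by blocks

registers: 512 blocks
shared memory: 32 blocks
warps: 32 blocks
blocks: 12 blocks

Answer: 12 blocks, 24 active warps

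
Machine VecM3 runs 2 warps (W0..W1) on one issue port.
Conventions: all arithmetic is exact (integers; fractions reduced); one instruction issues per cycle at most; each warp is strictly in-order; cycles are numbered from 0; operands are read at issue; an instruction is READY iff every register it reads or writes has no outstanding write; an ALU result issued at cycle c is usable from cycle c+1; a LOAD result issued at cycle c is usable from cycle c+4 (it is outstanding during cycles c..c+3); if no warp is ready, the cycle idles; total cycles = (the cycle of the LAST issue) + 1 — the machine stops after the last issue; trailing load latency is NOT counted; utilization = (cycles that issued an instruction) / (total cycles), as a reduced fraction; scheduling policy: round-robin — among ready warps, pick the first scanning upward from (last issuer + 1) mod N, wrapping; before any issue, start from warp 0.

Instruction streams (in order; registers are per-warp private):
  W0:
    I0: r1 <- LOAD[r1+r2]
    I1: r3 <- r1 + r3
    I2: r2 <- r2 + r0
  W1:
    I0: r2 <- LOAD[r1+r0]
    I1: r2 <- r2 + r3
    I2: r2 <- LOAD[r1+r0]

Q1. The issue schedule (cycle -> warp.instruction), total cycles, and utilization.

cycle 0: W0.I0
cycle 1: W1.I0
cycle 2: idle
cycle 3: idle
cycle 4: W0.I1
cycle 5: W1.I1
cycle 6: W0.I2
cycle 7: W1.I2

Answer: 8 cycles, utilization 3/4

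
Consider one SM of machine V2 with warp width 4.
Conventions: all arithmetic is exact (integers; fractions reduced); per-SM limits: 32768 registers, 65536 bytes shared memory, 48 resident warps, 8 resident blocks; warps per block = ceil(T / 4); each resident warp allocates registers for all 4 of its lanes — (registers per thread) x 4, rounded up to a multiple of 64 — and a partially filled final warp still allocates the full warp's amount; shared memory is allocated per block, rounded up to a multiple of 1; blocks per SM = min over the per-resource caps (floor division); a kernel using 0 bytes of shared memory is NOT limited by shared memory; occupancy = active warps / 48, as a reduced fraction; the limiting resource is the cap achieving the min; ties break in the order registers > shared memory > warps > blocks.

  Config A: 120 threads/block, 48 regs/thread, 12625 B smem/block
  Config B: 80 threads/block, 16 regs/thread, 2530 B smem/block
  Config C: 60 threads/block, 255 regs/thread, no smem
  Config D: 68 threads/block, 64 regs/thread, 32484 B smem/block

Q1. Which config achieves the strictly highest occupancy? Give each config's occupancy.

occupancies: A 5/8, B 5/6, C 5/8, D 17/24

Answer: B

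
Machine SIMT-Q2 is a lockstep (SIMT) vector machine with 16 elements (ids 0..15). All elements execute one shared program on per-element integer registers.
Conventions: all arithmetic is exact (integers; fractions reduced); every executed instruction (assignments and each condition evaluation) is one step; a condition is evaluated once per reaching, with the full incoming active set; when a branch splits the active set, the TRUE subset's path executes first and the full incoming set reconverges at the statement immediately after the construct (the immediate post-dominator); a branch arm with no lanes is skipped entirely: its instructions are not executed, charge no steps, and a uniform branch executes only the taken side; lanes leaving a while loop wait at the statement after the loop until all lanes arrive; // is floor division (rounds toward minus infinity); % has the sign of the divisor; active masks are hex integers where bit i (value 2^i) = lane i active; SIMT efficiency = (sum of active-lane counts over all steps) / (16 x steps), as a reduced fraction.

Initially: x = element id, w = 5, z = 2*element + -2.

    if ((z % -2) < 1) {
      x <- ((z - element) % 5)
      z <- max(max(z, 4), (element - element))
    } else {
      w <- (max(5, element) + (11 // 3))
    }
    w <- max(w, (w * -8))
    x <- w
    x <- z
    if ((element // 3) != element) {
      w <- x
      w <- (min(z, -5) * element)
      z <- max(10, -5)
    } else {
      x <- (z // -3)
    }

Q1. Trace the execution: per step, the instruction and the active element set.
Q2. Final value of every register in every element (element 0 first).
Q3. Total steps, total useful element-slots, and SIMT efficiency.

step 0: eval ((z % -2) < 1)          0xffff
step 1: x <- ((z - element) % 5)     0xffff
step 2: z <- max(max(z, 4), (element - element)) 0xffff
step 3: w <- max(w, (w * -8))        0xffff
step 4: x <- w                       0xffff
step 5: x <- z                       0xffff
step 6: eval ((element // 3) != element) 0xffff
step 7: w <- x                       0xfffe
step 8: w <- (min(z, -5) * element)  0xfffe
step 9: z <- max(10, -5)             0xfffe
step 10: x <- (z // -3)               0x0001

Answer: 11 steps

x: -2,4,4,4,6,8,10,12,14,16,18,20,22,24,26,28
w: 5,-5,-10,-15,-20,-25,-30,-35,-40,-45,-50,-55,-60,-65,-70,-75
z: 4,10,10,10,10,10,10,10,10,10,10,10,10,10,10,10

steps = 11; useful = 158; efficiency = 158/176 = 79/88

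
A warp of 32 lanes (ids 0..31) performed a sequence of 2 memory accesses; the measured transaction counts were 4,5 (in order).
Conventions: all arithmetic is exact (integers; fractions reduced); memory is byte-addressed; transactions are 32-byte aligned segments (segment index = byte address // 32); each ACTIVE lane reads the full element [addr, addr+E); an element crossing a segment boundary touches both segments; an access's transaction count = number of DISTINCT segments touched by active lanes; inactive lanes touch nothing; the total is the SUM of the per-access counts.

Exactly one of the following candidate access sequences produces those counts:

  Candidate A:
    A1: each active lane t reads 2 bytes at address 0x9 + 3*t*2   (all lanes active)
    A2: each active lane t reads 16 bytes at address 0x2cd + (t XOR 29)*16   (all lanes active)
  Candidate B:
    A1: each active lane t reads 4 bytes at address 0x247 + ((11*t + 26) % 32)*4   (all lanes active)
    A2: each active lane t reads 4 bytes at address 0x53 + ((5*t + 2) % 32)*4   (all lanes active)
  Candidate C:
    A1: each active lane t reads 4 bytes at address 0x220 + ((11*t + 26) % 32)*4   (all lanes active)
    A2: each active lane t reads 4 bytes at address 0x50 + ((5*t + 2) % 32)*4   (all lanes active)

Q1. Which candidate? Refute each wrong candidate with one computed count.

A: A1 gives 7 transactions, not 4
B: A1 gives 5 transactions, not 4
C: all counts match (4,5)

Answer: C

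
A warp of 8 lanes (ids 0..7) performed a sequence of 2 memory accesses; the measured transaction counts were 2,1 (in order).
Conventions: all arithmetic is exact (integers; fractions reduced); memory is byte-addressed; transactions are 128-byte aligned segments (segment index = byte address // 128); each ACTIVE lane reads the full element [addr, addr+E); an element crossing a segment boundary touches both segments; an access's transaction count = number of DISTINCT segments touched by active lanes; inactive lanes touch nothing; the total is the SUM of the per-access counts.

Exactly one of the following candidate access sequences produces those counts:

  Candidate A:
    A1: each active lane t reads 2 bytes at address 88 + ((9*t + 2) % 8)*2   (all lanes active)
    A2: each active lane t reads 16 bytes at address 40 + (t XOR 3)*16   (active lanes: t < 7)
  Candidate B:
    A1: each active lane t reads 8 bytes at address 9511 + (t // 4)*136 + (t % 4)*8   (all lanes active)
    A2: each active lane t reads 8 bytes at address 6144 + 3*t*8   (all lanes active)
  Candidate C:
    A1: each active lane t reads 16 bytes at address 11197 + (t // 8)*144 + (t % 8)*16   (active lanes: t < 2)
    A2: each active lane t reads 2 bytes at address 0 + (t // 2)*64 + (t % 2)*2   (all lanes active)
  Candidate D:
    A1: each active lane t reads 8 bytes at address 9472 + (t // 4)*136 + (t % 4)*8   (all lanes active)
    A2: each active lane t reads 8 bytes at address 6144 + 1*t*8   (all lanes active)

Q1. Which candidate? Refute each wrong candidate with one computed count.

A: A1 gives 1 transaction, not 2
B: A2 gives 2 transactions, not 1
C: A1 gives 1 transaction, not 2
D: all counts match (2,1)

Answer: D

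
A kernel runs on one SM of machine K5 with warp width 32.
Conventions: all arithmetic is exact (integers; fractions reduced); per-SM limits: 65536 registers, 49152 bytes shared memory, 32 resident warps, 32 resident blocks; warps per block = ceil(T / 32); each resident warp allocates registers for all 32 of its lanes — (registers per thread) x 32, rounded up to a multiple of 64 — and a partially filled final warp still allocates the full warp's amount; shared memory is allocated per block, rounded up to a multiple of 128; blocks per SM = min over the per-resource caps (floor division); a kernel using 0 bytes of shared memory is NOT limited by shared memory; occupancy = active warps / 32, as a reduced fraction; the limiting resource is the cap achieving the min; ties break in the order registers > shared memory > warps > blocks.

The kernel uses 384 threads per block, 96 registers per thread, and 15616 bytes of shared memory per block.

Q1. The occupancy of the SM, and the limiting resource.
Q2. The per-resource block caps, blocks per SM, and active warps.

Answer: occupancy 3/8, limited by registers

registers: 1 block
shared memory: 3 blocks
warps: 2 blocks
blocks: 32 blocks

Answer: 1 block, 12 active warps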